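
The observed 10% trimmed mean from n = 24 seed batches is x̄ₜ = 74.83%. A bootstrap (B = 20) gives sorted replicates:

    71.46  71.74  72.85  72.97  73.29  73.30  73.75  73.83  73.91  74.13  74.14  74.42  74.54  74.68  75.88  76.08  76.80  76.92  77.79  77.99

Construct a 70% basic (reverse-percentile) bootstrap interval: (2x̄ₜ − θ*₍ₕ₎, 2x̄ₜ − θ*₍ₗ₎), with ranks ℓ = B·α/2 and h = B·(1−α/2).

Percentile endpoints at ranks 3 and 17: θ*₍3₎ = 72.85, θ*₍17₎ = 76.80.
Basic interval reflects these around x̄ₜ:
  lower = 2 × 74.83 − 76.80 = 72.86
  upper = 2 × 74.83 − 72.85 = 76.81

(72.86, 76.81)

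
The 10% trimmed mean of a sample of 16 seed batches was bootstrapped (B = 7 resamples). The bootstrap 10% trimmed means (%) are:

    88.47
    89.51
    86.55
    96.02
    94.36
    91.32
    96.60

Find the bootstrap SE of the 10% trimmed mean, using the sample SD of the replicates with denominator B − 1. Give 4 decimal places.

Bootstrap SE is the standard deviation of the 7 replicate 10% trimmed means.
Mean of replicates: (88.47 + 89.51 + 86.55 + 96.02 + 94.36 + 91.32 + 96.60) / 7 = 642.83000 / 7 = 91.83286
Sum of squared deviations: (−3.36286)² + (−2.32286)² + (−5.28286)² + (+4.18714)² + (+2.52714)² + (−0.51286)² + (+4.76714)² = 91.52034
Variance = 91.52034 / 6 = 15.25339
SE* = √15.25339

SE* = 3.9056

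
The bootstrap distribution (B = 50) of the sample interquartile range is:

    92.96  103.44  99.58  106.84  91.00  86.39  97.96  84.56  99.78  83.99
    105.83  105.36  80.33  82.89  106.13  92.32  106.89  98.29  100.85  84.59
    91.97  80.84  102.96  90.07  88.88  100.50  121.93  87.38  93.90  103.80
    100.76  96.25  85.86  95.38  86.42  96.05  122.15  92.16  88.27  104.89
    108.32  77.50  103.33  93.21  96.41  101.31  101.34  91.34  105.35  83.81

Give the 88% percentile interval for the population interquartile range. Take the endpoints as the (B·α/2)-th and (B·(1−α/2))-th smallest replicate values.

(80.84, 106.89)

Sorted replicates: 77.50, 80.33, 80.84, 82.89, 83.81, 83.99, 84.56, 84.59, 85.86, 86.39, 86.42, 87.38, 88.27, 88.88, 90.07, 91.00, 91.34, 91.97, 92.16, 92.32, 92.96, 93.21, 93.90, 95.38, 96.05, 96.25, 96.41, 97.96, 98.29, 99.58, 99.78, 100.50, 100.76, 100.85, 101.31, 101.34, 102.96, 103.33, 103.44, 103.80, 104.89, 105.35, 105.36, 105.83, 106.13, 106.84, 106.89, 108.32, 121.93, 122.15
α = 0.12; lower rank = 50 × 0.060 = 3; upper rank = 50 × 0.940 = 47.
The 3rd smallest replicate is 80.84; the 47th is 106.89.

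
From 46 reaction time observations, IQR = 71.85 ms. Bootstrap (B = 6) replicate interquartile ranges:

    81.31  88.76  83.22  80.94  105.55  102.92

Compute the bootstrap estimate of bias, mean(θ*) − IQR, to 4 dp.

bias = +18.6000

mean(θ*) = (81.31 + 88.76 + 83.22 + 80.94 + 105.55 + 102.92) / 6 = 90.45000
bias = 90.45000 − 71.85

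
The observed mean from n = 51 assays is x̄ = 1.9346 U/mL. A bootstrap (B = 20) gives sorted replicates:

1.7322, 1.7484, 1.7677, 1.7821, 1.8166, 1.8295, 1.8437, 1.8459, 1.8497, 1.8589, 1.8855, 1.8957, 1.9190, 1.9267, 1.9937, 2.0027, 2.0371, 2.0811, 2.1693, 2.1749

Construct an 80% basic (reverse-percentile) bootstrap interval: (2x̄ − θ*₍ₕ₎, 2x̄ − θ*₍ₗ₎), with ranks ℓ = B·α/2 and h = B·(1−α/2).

Percentile endpoints at ranks 2 and 18: θ*₍2₎ = 1.7484, θ*₍18₎ = 2.0811.
Basic interval reflects these around x̄:
  lower = 2 × 1.9346 − 2.0811 = 1.7881
  upper = 2 × 1.9346 − 1.7484 = 2.1208

(1.7881, 2.1208)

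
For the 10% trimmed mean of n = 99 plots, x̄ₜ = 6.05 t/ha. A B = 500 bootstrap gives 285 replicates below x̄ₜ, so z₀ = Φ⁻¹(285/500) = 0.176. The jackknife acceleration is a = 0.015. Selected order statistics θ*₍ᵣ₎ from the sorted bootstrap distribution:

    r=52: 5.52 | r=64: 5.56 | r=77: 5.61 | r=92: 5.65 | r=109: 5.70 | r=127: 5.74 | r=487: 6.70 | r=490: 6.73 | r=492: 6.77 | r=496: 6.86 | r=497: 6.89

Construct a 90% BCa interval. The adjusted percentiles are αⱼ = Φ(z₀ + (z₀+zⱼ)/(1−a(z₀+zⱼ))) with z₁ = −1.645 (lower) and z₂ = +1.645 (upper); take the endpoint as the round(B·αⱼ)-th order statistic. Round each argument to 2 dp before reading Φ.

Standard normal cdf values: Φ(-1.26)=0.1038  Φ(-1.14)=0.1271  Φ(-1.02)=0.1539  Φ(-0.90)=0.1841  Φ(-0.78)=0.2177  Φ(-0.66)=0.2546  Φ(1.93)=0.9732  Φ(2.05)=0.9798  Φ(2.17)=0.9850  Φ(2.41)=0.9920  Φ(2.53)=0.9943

(5.52, 6.73)

Lower: z₀ + z₁ = 0.176 + (-1.645) = -1.469; 1 − a(z₀+z₁) = 1 − (0.015)(-1.469) = 1.0220; argument = 0.176 + (-1.469)/1.0220 = -1.2613 → -1.26.
α₁ = Φ(-1.26) = 0.1038; rank = round(500 × 0.1038) = 52; θ*₍52₎ = 5.52.
Upper: z₀ + z₂ = 1.821; 1 − a(z₀+z₂) = 0.9727; argument = 2.0481 → 2.05; α₂ = 0.9798; rank = 490; θ*₍490₎ = 6.73.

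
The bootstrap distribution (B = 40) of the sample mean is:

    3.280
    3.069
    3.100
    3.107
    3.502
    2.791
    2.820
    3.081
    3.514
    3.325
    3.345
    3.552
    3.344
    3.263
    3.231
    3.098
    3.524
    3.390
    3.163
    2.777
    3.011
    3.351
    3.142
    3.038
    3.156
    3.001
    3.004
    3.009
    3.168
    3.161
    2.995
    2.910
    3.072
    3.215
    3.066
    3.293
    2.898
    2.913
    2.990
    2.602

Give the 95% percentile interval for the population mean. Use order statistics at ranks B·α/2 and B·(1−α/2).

(2.602, 3.524)

Sorted replicates: 2.602, 2.777, 2.791, 2.820, 2.898, 2.910, 2.913, 2.990, 2.995, 3.001, 3.004, 3.009, 3.011, 3.038, 3.066, 3.069, 3.072, 3.081, 3.098, 3.100, 3.107, 3.142, 3.156, 3.161, 3.163, 3.168, 3.215, 3.231, 3.263, 3.280, 3.293, 3.325, 3.344, 3.345, 3.351, 3.390, 3.502, 3.514, 3.524, 3.552
α = 0.05; lower rank = 40 × 0.025 = 1; upper rank = 40 × 0.975 = 39.
The 1st smallest replicate is 2.602; the 39th is 3.524.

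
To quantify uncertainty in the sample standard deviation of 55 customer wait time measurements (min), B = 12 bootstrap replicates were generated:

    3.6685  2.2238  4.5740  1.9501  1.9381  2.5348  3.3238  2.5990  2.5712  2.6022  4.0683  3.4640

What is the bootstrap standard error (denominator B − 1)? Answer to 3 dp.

SE* = 0.848

Bootstrap SE is the standard deviation of the 12 replicate standard deviations.
Mean of replicates: (3.6685 + 2.2238 + 4.5740 + 1.9501 + 1.9381 + 2.5348 + 3.3238 + 2.5990 + 2.5712 + 2.6022 + 4.0683 + 3.4640) / 12 = 35.51780 / 12 = 2.95982
Sum of squared deviations: (+0.70868)² + (−0.73602)² + (+1.61418)² + (−1.00972)² + (−1.02172)² + (−0.42502)² + (+0.36398)² + (−0.36082)² + (−0.38862)² + (−0.35762)² + (+1.10848)² + (+0.50418)² = 7.91813
Variance = 7.91813 / 11 = 0.71983
SE* = √0.71983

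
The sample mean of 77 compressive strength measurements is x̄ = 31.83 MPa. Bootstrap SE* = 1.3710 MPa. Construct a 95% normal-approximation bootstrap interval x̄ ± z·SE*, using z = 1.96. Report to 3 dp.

Margin = 1.96 × 1.3710 = 2.6872
Interval: 31.83 ± 2.6872

(29.143, 34.517)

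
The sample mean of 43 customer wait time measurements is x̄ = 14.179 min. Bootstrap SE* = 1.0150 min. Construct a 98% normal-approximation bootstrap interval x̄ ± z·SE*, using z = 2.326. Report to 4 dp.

Margin = 2.326 × 1.0150 = 2.36089
Interval: 14.179 ± 2.36089

(11.8181, 16.5399)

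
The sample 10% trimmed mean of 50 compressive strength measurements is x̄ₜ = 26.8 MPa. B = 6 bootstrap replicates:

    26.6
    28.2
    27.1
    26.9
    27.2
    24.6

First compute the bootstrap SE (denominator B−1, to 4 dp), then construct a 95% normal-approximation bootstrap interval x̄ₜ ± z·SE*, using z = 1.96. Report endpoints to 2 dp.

(24.47, 29.13)

Mean of replicates = 26.7667; sum of squared deviations = 7.0933; SE* = √(7.0933/5) = 1.1911
Margin = 1.96 × 1.1911 = 2.335
Interval: 26.8 ± 2.335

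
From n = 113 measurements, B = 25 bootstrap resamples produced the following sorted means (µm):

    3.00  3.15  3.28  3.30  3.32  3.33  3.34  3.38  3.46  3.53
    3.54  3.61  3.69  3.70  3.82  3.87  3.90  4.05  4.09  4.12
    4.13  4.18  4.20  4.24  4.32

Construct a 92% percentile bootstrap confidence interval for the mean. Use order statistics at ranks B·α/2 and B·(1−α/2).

(3.00, 4.24)

α = 0.08; lower rank = 25 × 0.040 = 1; upper rank = 25 × 0.960 = 24.
The 1st smallest replicate is 3.00; the 24th is 4.24.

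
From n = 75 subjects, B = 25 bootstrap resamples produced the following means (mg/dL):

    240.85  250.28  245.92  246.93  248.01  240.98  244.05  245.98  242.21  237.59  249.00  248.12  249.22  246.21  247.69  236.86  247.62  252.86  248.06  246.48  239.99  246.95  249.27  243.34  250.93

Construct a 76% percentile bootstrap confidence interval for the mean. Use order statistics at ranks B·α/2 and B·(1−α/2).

(239.99, 249.27)

Sorted replicates: 236.86, 237.59, 239.99, 240.85, 240.98, 242.21, 243.34, 244.05, 245.92, 245.98, 246.21, 246.48, 246.93, 246.95, 247.62, 247.69, 248.01, 248.06, 248.12, 249.00, 249.22, 249.27, 250.28, 250.93, 252.86
α = 0.24; lower rank = 25 × 0.120 = 3; upper rank = 25 × 0.880 = 22.
The 3rd smallest replicate is 239.99; the 22nd is 249.27.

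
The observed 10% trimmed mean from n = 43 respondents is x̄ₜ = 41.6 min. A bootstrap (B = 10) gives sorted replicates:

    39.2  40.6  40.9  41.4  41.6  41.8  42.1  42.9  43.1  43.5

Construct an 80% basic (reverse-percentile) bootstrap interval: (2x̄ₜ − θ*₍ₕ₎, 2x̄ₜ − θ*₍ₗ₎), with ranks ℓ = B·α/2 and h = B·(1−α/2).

(40.1, 44.0)

Percentile endpoints at ranks 1 and 9: θ*₍1₎ = 39.2, θ*₍9₎ = 43.1.
Basic interval reflects these around x̄ₜ:
  lower = 2 × 41.6 − 43.1 = 40.1
  upper = 2 × 41.6 − 39.2 = 44.0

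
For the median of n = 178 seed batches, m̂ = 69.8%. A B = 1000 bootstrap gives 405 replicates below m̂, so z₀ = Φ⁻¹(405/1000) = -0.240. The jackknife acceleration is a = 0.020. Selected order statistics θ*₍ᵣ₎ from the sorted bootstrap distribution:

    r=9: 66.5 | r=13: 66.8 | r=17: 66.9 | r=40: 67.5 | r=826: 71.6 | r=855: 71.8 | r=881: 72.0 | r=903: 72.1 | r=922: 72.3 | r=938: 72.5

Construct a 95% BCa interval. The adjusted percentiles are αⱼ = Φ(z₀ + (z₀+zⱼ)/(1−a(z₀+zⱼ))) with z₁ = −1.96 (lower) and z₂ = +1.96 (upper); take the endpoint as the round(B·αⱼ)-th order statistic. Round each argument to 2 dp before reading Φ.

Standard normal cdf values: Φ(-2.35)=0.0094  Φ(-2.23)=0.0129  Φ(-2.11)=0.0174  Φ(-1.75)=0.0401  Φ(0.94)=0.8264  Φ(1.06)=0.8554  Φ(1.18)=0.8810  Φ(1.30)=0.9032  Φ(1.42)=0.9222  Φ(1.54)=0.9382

Lower: z₀ + z₁ = -0.240 + (-1.960) = -2.200; 1 − a(z₀+z₁) = 1 − (0.020)(-2.200) = 1.0440; argument = -0.240 + (-2.200)/1.0440 = -2.3473 → -2.35.
α₁ = Φ(-2.35) = 0.0094; rank = round(1000 × 0.0094) = 9; θ*₍9₎ = 66.5.
Upper: z₀ + z₂ = 1.720; 1 − a(z₀+z₂) = 0.9656; argument = 1.5413 → 1.54; α₂ = 0.9382; rank = 938; θ*₍938₎ = 72.5.

(66.5, 72.5)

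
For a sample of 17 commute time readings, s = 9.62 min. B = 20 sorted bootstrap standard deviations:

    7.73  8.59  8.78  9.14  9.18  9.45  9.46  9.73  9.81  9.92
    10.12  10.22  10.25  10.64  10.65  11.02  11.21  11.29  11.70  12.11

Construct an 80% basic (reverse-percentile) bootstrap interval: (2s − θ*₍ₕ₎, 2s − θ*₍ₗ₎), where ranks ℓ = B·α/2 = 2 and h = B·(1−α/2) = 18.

Percentile endpoints at ranks 2 and 18: θ*₍2₎ = 8.59, θ*₍18₎ = 11.29.
Basic interval reflects these around s:
  lower = 2 × 9.62 − 11.29 = 7.95
  upper = 2 × 9.62 − 8.59 = 10.65

(7.95, 10.65)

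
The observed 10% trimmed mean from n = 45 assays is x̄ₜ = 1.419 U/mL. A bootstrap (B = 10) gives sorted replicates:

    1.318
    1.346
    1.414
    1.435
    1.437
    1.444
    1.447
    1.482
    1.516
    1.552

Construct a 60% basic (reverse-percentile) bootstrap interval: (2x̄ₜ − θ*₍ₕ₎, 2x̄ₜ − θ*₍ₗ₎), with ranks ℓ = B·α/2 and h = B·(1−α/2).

Percentile endpoints at ranks 2 and 8: θ*₍2₎ = 1.346, θ*₍8₎ = 1.482.
Basic interval reflects these around x̄ₜ:
  lower = 2 × 1.419 − 1.482 = 1.356
  upper = 2 × 1.419 − 1.346 = 1.492

(1.356, 1.492)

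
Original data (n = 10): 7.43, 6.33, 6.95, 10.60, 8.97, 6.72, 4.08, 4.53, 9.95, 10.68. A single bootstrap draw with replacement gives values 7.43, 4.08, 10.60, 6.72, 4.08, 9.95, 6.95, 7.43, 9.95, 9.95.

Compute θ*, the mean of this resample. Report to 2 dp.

θ* = 7.71

Mean = (7.43 + 4.08 + 10.60 + 6.72 + 4.08 + 9.95 + 6.95 + 7.43 + 9.95 + 9.95) / 10 = 77.140 / 10 = 7.71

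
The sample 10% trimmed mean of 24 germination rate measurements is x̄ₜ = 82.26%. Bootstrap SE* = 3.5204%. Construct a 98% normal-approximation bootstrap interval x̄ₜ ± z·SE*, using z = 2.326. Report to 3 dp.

(74.072, 90.448)

Margin = 2.326 × 3.5204 = 8.1885
Interval: 82.26 ± 8.1885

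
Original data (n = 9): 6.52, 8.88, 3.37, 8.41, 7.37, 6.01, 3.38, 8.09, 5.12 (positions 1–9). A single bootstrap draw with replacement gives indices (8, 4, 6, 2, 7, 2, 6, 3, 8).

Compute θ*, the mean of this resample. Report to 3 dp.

θ* = 6.791

Resample values: 8.09, 8.41, 6.01, 8.88, 3.38, 8.88, 6.01, 3.37, 8.09.
Mean = (8.09 + 8.41 + 6.01 + 8.88 + 3.38 + 8.88 + 6.01 + 3.37 + 8.09) / 9 = 61.120 / 9 = 6.791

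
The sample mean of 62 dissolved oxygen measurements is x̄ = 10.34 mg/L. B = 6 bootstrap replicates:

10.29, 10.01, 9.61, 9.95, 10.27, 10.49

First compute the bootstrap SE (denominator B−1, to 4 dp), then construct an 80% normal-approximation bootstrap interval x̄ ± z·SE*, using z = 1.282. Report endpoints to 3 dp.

Mean of replicates = 10.1033; sum of squared deviations = 0.4877; SE* = √(0.4877/5) = 0.3123
Margin = 1.282 × 0.3123 = 0.4004
Interval: 10.34 ± 0.4004

(9.940, 10.740)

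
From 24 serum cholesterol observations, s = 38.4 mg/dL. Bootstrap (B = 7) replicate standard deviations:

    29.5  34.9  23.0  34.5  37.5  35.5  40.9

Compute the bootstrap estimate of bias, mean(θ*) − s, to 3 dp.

mean(θ*) = (29.5 + 34.9 + 23.0 + 34.5 + 37.5 + 35.5 + 40.9) / 7 = 33.6857
bias = 33.6857 − 38.4

bias = −4.714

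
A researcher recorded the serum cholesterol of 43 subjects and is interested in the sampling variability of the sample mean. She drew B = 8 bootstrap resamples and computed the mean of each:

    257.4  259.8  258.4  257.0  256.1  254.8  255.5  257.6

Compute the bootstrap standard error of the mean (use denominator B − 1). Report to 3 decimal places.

Bootstrap SE is the standard deviation of the 8 replicate means.
Mean of replicates: (257.4 + 259.8 + 258.4 + 257.0 + 256.1 + 254.8 + 255.5 + 257.6) / 8 = 2056.6000 / 8 = 257.0750
Sum of squared deviations: (+0.3250)² + (+2.7250)² + (+1.3250)² + (−0.0750)² + (−0.9750)² + (−2.2750)² + (−1.5750)² + (+0.5250)² = 18.1750
Variance = 18.1750 / 7 = 2.5964
SE* = √2.5964

SE* = 1.611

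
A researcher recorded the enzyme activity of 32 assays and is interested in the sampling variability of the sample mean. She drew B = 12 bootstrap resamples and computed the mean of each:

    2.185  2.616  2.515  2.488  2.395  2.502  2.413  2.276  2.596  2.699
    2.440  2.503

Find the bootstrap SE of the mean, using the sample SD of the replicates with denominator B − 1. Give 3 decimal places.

SE* = 0.142

Bootstrap SE is the standard deviation of the 12 replicate means.
Mean of replicates: (2.185 + 2.616 + 2.515 + 2.488 + 2.395 + 2.502 + 2.413 + 2.276 + 2.596 + 2.699 + 2.440 + 2.503) / 12 = 29.6280 / 12 = 2.4690
Sum of squared deviations: (−0.2840)² + (+0.1470)² + (+0.0460)² + (+0.0190)² + (−0.0740)² + (+0.0330)² + (−0.0560)² + (−0.1930)² + (+0.1270)² + (+0.2300)² + (−0.0290)² + (+0.0340)² = 0.2227
Variance = 0.2227 / 11 = 0.0202
SE* = √0.0202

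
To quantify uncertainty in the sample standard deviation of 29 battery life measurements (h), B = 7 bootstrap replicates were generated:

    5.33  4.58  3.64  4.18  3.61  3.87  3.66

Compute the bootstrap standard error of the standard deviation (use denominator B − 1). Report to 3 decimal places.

Bootstrap SE is the standard deviation of the 7 replicate standard deviations.
Mean of replicates: (5.33 + 4.58 + 3.64 + 4.18 + 3.61 + 3.87 + 3.66) / 7 = 28.8700 / 7 = 4.1243
Sum of squared deviations: (+1.2057)² + (+0.4557)² + (−0.4843)² + (+0.0557)² + (−0.5143)² + (−0.2543)² + (−0.4643)² = 2.4438
Variance = 2.4438 / 6 = 0.4073
SE* = √0.4073

SE* = 0.638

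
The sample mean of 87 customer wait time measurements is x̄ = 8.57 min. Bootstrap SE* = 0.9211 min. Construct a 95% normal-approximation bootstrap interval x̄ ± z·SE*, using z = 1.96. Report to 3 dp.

(6.765, 10.375)

Margin = 1.96 × 0.9211 = 1.8054
Interval: 8.57 ± 1.8054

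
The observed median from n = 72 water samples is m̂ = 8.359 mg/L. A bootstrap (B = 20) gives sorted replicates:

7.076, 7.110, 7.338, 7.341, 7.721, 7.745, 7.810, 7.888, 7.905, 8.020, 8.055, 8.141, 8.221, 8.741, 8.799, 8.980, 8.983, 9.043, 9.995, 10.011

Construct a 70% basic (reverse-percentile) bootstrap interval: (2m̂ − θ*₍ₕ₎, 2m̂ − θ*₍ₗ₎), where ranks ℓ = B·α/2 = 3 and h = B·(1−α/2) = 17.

(7.735, 9.380)

Percentile endpoints at ranks 3 and 17: θ*₍3₎ = 7.338, θ*₍17₎ = 8.983.
Basic interval reflects these around m̂:
  lower = 2 × 8.359 − 8.983 = 7.735
  upper = 2 × 8.359 − 7.338 = 9.380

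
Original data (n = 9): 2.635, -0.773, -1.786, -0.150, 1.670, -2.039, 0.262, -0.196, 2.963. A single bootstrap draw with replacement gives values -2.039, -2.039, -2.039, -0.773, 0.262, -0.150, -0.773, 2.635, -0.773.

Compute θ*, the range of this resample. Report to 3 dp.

θ* = 4.674

Range = 2.635 − -2.039 = 4.674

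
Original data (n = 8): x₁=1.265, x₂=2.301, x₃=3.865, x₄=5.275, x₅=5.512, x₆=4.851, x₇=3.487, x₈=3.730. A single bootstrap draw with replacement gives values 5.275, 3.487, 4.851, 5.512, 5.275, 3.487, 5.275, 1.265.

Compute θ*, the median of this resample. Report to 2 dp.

θ* = 5.06

Sorted: 1.265, 3.487, 3.487, 4.851, 5.275, 5.275, 5.275, 5.512
Median = average of the two middle values = 5.06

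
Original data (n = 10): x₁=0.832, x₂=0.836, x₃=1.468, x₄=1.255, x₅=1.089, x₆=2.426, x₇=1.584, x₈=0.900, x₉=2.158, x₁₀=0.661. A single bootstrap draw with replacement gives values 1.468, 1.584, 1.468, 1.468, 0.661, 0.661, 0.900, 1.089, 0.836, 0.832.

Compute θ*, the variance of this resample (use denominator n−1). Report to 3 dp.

Mean = 1.0967; sum of squared deviations = 1.2075
s² = 1.2075 / 9 = 0.1342

θ* = 0.134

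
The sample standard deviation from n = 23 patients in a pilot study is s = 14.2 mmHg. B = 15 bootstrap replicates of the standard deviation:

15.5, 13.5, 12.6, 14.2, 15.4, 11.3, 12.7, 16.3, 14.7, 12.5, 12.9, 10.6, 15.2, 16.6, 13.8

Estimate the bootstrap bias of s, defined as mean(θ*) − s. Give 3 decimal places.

bias = −0.347

mean(θ*) = (15.5 + 13.5 + 12.6 + 14.2 + 15.4 + 11.3 + 12.7 + 16.3 + 14.7 + 12.5 + 12.9 + 10.6 + 15.2 + 16.6 + 13.8) / 15 = 13.8533
bias = 13.8533 − 14.2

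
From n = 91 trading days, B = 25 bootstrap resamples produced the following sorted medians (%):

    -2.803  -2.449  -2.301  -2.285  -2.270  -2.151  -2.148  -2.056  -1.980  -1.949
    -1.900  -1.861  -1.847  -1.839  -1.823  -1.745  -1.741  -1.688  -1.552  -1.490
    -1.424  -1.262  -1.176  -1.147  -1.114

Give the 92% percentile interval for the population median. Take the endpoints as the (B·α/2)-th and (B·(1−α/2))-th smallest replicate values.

α = 0.08; lower rank = 25 × 0.040 = 1; upper rank = 25 × 0.960 = 24.
The 1st smallest replicate is -2.803; the 24th is -1.147.

(-2.803, -1.147)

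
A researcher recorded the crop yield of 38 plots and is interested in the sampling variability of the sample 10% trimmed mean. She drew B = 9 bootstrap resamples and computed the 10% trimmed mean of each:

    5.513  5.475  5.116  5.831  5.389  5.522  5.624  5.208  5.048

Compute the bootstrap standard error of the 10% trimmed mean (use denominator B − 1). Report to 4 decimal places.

SE* = 0.2522

Bootstrap SE is the standard deviation of the 9 replicate 10% trimmed means.
Mean of replicates: (5.513 + 5.475 + 5.116 + 5.831 + 5.389 + 5.522 + 5.624 + 5.208 + 5.048) / 9 = 48.72600 / 9 = 5.41400
Sum of squared deviations: (+0.09900)² + (+0.06100)² + (−0.29800)² + (+0.41700)² + (−0.02500)² + (+0.10800)² + (+0.21000)² + (−0.20600)² + (−0.36600)² = 0.50900
Variance = 0.50900 / 8 = 0.06362
SE* = √0.06362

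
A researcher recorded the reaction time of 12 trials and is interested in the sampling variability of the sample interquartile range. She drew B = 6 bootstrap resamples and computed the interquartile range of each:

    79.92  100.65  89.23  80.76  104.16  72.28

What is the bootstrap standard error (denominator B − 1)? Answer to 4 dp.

SE* = 12.5486

Bootstrap SE is the standard deviation of the 6 replicate interquartile ranges.
Mean of replicates: (79.92 + 100.65 + 89.23 + 80.76 + 104.16 + 72.28) / 6 = 527.00000 / 6 = 87.83333
Sum of squared deviations: (−7.91333)² + (+12.81667)² + (+1.39667)² + (−7.07333)² + (+16.32667)² + (−15.55333)² = 787.33673
Variance = 787.33673 / 5 = 157.46735
SE* = √157.46735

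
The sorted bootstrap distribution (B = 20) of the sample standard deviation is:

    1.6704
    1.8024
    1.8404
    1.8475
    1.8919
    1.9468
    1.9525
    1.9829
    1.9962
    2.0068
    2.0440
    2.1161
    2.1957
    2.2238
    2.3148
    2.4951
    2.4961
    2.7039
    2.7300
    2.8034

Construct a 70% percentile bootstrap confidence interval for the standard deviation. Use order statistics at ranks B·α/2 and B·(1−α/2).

α = 0.30; lower rank = 20 × 0.150 = 3; upper rank = 20 × 0.850 = 17.
The 3rd smallest replicate is 1.8404; the 17th is 2.4961.

(1.8404, 2.4961)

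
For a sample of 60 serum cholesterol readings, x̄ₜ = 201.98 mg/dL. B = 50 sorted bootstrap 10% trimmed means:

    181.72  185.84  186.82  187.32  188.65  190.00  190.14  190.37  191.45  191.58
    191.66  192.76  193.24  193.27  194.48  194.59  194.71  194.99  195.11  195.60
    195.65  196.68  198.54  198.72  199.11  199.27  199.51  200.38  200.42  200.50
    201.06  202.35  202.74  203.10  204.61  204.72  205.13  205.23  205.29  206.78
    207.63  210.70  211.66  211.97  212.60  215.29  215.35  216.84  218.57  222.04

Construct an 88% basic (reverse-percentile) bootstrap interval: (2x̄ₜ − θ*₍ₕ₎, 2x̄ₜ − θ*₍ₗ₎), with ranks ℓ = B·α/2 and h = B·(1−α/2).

(188.61, 217.14)

Percentile endpoints at ranks 3 and 47: θ*₍3₎ = 186.82, θ*₍47₎ = 215.35.
Basic interval reflects these around x̄ₜ:
  lower = 2 × 201.98 − 215.35 = 188.61
  upper = 2 × 201.98 − 186.82 = 217.14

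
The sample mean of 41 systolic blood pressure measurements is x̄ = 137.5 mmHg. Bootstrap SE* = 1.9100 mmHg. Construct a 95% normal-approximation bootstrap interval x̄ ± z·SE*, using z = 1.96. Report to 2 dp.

(133.76, 141.24)

Margin = 1.96 × 1.9100 = 3.744
Interval: 137.5 ± 3.744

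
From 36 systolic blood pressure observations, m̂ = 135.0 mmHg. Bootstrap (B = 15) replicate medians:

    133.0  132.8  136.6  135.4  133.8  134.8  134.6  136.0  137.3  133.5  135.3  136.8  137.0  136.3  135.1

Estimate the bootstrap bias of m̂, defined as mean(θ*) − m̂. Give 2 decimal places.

mean(θ*) = (133.0 + 132.8 + 136.6 + 135.4 + 133.8 + 134.8 + 134.6 + 136.0 + 137.3 + 133.5 + 135.3 + 136.8 + 137.0 + 136.3 + 135.1) / 15 = 135.220
bias = 135.220 − 135.0

bias = +0.22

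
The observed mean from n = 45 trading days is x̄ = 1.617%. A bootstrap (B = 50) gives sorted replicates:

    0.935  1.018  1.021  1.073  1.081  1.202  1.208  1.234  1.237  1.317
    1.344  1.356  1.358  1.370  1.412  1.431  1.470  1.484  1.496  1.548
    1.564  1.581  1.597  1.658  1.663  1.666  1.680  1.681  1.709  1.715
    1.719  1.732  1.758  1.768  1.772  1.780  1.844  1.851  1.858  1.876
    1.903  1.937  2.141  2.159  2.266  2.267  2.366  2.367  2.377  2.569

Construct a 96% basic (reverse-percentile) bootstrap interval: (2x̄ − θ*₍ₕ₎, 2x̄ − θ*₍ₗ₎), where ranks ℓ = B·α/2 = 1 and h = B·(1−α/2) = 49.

Percentile endpoints at ranks 1 and 49: θ*₍1₎ = 0.935, θ*₍49₎ = 2.377.
Basic interval reflects these around x̄:
  lower = 2 × 1.617 − 2.377 = 0.857
  upper = 2 × 1.617 − 0.935 = 2.299

(0.857, 2.299)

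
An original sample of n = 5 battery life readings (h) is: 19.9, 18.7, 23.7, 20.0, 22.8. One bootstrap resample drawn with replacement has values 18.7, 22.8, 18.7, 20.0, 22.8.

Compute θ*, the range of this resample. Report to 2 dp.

θ* = 4.10

Range = 22.8 − 18.7 = 4.10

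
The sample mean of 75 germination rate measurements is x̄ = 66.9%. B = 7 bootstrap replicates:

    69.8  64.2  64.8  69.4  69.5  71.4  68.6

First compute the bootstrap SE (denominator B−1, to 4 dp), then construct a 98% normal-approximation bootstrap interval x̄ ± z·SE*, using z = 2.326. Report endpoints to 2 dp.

(60.63, 73.17)

Mean of replicates = 68.2429; sum of squared deviations = 43.6371; SE* = √(43.6371/6) = 2.6968
Margin = 2.326 × 2.6968 = 6.273
Interval: 66.9 ± 6.273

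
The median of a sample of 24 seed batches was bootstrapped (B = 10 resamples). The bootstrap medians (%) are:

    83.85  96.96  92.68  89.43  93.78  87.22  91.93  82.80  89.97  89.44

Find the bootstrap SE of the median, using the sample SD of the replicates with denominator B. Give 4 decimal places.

Bootstrap SE is the standard deviation of the 10 replicate medians.
Mean of replicates: (83.85 + 96.96 + 92.68 + 89.43 + 93.78 + 87.22 + 91.93 + 82.80 + 89.97 + 89.44) / 10 = 898.06000 / 10 = 89.80600
Sum of squared deviations: (−5.95600)² + (+7.15400)² + (+2.87400)² + (−0.37600)² + (+3.97400)² + (−2.58600)² + (+2.12400)² + (−7.00600)² + (+0.16400)² + (−0.36600)² = 171.29124
Variance = 171.29124 / 10 = 17.12912
SE* = √17.12912

SE* = 4.1387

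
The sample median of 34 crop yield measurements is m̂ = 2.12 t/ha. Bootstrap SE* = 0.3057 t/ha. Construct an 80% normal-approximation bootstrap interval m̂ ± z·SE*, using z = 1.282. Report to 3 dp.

(1.728, 2.512)

Margin = 1.282 × 0.3057 = 0.3919
Interval: 2.12 ± 0.3919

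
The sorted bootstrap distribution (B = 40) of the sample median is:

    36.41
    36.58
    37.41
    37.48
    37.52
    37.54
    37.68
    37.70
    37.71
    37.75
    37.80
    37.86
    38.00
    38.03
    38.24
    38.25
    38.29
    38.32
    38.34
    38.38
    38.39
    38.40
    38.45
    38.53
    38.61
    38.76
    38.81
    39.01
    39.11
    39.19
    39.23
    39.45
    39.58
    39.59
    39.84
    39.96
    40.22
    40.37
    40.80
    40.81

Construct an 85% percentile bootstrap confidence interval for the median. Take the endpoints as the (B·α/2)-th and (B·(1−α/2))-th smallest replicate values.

α = 0.15; lower rank = 40 × 0.075 = 3; upper rank = 40 × 0.925 = 37.
The 3rd smallest replicate is 37.41; the 37th is 40.22.

(37.41, 40.22)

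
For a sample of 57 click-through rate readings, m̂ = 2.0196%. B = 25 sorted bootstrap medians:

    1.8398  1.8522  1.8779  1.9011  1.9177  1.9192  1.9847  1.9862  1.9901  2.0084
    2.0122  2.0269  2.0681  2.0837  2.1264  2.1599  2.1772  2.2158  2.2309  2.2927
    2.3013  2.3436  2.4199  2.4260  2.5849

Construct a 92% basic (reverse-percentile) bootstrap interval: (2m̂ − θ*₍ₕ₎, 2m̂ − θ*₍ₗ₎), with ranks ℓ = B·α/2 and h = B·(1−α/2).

Percentile endpoints at ranks 1 and 24: θ*₍1₎ = 1.8398, θ*₍24₎ = 2.4260.
Basic interval reflects these around m̂:
  lower = 2 × 2.0196 − 2.4260 = 1.6132
  upper = 2 × 2.0196 − 1.8398 = 2.1994

(1.6132, 2.1994)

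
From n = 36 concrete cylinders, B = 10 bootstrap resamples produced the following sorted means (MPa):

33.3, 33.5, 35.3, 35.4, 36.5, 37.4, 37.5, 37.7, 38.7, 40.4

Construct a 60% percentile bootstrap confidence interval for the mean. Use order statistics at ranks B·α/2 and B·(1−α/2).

α = 0.40; lower rank = 10 × 0.200 = 2; upper rank = 10 × 0.800 = 8.
The 2nd smallest replicate is 33.5; the 8th is 37.7.

(33.5, 37.7)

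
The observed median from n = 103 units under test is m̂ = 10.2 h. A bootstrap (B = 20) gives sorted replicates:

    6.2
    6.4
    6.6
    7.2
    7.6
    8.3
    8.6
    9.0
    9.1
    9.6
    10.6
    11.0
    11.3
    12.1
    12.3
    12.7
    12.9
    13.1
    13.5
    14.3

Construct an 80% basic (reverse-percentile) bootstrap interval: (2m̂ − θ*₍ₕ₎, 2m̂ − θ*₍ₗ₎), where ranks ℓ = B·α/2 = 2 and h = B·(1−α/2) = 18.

Percentile endpoints at ranks 2 and 18: θ*₍2₎ = 6.4, θ*₍18₎ = 13.1.
Basic interval reflects these around m̂:
  lower = 2 × 10.2 − 13.1 = 7.3
  upper = 2 × 10.2 − 6.4 = 14.0

(7.3, 14.0)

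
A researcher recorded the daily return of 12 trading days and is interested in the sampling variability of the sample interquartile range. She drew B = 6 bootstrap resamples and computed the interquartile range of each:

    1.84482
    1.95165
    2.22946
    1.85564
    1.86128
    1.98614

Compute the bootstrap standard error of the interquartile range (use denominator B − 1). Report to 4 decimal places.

SE* = 0.1464

Bootstrap SE is the standard deviation of the 6 replicate interquartile ranges.
Mean of replicates: (1.84482 + 1.95165 + 2.22946 + 1.85564 + 1.86128 + 1.98614) / 6 = 11.728990 / 6 = 1.954832
Sum of squared deviations: (−0.110012)² + (−0.003182)² + (+0.274628)² + (−0.099192)² + (−0.093552)² + (+0.031308)² = 0.107105
Variance = 0.107105 / 5 = 0.021421
SE* = √0.021421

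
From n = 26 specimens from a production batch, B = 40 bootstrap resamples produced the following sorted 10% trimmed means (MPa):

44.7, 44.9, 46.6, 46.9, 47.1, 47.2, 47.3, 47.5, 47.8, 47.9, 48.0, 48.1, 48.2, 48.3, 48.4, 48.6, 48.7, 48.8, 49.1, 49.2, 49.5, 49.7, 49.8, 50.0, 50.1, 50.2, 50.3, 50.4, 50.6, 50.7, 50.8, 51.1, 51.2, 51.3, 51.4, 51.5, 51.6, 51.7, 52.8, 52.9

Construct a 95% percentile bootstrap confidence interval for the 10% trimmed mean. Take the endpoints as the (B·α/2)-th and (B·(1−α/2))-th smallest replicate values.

α = 0.05; lower rank = 40 × 0.025 = 1; upper rank = 40 × 0.975 = 39.
The 1st smallest replicate is 44.7; the 39th is 52.8.

(44.7, 52.8)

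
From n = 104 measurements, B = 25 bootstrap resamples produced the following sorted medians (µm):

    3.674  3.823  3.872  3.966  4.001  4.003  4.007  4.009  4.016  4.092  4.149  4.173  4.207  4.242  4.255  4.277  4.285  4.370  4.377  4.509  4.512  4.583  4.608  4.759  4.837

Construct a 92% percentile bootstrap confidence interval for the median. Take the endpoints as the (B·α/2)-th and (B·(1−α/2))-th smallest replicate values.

α = 0.08; lower rank = 25 × 0.040 = 1; upper rank = 25 × 0.960 = 24.
The 1st smallest replicate is 3.674; the 24th is 4.759.

(3.674, 4.759)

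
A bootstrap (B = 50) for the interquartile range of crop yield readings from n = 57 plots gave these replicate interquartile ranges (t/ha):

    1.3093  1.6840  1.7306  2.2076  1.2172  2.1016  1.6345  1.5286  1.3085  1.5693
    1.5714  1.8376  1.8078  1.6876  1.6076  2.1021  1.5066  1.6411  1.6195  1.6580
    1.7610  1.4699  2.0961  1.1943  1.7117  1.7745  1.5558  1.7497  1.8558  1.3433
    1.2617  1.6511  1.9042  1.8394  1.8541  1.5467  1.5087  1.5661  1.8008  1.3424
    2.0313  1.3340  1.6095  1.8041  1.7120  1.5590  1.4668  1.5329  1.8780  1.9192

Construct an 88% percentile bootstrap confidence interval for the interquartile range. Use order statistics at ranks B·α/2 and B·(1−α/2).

Sorted replicates: 1.1943, 1.2172, 1.2617, 1.3085, 1.3093, 1.3340, 1.3424, 1.3433, 1.4668, 1.4699, 1.5066, 1.5087, 1.5286, 1.5329, 1.5467, 1.5558, 1.5590, 1.5661, 1.5693, 1.5714, 1.6076, 1.6095, 1.6195, 1.6345, 1.6411, 1.6511, 1.6580, 1.6840, 1.6876, 1.7117, 1.7120, 1.7306, 1.7497, 1.7610, 1.7745, 1.8008, 1.8041, 1.8078, 1.8376, 1.8394, 1.8541, 1.8558, 1.8780, 1.9042, 1.9192, 2.0313, 2.0961, 2.1016, 2.1021, 2.2076
α = 0.12; lower rank = 50 × 0.060 = 3; upper rank = 50 × 0.940 = 47.
The 3rd smallest replicate is 1.2617; the 47th is 2.0961.

(1.2617, 2.0961)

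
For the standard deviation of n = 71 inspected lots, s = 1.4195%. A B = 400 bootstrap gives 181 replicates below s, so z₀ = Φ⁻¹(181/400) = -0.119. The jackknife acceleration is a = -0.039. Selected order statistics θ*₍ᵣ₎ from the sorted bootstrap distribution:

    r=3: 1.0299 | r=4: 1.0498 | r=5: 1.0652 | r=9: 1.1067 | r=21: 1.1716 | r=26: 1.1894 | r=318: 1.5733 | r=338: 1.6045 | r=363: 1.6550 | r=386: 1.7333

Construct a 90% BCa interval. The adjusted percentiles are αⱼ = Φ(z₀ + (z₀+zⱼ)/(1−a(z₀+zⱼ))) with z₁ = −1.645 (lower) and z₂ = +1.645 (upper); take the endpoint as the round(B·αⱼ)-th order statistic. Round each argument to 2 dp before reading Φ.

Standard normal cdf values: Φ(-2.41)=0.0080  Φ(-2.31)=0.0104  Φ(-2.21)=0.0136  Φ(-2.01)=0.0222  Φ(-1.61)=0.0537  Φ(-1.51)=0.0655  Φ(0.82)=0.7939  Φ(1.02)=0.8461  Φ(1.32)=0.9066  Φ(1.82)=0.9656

Lower: z₀ + z₁ = -0.119 + (-1.645) = -1.764; 1 − a(z₀+z₁) = 1 − (-0.039)(-1.764) = 0.9312; argument = -0.119 + (-1.764)/0.9312 = -2.0133 → -2.01.
α₁ = Φ(-2.01) = 0.0222; rank = round(400 × 0.0222) = 9; θ*₍9₎ = 1.1067.
Upper: z₀ + z₂ = 1.526; 1 − a(z₀+z₂) = 1.0595; argument = 1.3213 → 1.32; α₂ = 0.9066; rank = 363; θ*₍363₎ = 1.6550.

(1.1067, 1.6550)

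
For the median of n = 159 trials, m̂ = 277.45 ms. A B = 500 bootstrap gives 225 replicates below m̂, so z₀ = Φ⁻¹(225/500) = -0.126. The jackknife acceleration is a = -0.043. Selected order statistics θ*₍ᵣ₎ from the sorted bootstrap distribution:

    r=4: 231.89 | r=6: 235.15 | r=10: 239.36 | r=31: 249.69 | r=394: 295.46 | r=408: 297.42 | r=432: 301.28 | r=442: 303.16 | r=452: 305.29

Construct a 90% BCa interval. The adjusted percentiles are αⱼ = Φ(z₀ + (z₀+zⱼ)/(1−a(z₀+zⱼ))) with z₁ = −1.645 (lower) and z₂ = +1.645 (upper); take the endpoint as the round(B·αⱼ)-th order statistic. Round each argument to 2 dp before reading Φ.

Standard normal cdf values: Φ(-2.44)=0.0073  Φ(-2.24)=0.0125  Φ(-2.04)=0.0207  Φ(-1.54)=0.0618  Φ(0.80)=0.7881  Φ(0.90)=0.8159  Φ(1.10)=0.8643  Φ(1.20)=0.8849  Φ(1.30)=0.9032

(239.36, 305.29)

Lower: z₀ + z₁ = -0.126 + (-1.645) = -1.771; 1 − a(z₀+z₁) = 1 − (-0.043)(-1.771) = 0.9238; argument = -0.126 + (-1.771)/0.9238 = -2.0430 → -2.04.
α₁ = Φ(-2.04) = 0.0207; rank = round(500 × 0.0207) = 10; θ*₍10₎ = 239.36.
Upper: z₀ + z₂ = 1.519; 1 − a(z₀+z₂) = 1.0653; argument = 1.2999 → 1.30; α₂ = 0.9032; rank = 452; θ*₍452₎ = 305.29.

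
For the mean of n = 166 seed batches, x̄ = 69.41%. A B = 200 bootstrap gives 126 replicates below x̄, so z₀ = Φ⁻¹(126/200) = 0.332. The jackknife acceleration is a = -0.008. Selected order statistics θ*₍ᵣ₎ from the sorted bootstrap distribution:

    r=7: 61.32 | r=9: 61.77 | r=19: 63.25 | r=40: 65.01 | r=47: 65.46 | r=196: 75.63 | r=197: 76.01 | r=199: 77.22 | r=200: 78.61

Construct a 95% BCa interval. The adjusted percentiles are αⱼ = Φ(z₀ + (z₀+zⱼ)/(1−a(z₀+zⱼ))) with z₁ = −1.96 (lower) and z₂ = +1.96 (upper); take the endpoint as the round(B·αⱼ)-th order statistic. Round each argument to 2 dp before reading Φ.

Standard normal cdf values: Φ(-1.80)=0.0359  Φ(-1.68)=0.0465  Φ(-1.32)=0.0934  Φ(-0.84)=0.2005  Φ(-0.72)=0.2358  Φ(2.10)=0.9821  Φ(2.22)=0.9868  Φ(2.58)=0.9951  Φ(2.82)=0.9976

Lower: z₀ + z₁ = 0.332 + (-1.960) = -1.628; 1 − a(z₀+z₁) = 1 − (-0.008)(-1.628) = 0.9870; argument = 0.332 + (-1.628)/0.9870 = -1.3175 → -1.32.
α₁ = Φ(-1.32) = 0.0934; rank = round(200 × 0.0934) = 19; θ*₍19₎ = 63.25.
Upper: z₀ + z₂ = 2.292; 1 − a(z₀+z₂) = 1.0183; argument = 2.5827 → 2.58; α₂ = 0.9951; rank = 199; θ*₍199₎ = 77.22.

(63.25, 77.22)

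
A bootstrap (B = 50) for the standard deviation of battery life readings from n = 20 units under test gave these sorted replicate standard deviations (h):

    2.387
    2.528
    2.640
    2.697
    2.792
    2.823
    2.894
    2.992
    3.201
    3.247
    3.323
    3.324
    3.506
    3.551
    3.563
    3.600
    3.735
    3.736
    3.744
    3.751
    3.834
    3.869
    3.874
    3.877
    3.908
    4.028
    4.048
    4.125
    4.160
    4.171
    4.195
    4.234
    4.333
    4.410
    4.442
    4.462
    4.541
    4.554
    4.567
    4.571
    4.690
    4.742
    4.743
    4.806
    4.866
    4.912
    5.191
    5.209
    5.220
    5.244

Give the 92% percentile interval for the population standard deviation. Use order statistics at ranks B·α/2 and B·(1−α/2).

α = 0.08; lower rank = 50 × 0.040 = 2; upper rank = 50 × 0.960 = 48.
The 2nd smallest replicate is 2.528; the 48th is 5.209.

(2.528, 5.209)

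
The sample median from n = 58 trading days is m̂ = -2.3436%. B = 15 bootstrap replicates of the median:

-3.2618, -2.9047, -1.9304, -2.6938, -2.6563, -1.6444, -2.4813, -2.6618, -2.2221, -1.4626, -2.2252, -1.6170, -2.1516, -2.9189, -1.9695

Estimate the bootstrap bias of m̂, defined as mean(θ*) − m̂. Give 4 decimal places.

bias = +0.0235

mean(θ*) = ((-3.2618) + (-2.9047) + (-1.9304) + (-2.6938) + (-2.6563) + (-1.6444) + (-2.4813) + (-2.6618) + (-2.2221) + (-1.4626) + (-2.2252) + (-1.6170) + (-2.1516) + (-2.9189) + (-1.9695)) / 15 = -2.32009
bias = -2.32009 − -2.3436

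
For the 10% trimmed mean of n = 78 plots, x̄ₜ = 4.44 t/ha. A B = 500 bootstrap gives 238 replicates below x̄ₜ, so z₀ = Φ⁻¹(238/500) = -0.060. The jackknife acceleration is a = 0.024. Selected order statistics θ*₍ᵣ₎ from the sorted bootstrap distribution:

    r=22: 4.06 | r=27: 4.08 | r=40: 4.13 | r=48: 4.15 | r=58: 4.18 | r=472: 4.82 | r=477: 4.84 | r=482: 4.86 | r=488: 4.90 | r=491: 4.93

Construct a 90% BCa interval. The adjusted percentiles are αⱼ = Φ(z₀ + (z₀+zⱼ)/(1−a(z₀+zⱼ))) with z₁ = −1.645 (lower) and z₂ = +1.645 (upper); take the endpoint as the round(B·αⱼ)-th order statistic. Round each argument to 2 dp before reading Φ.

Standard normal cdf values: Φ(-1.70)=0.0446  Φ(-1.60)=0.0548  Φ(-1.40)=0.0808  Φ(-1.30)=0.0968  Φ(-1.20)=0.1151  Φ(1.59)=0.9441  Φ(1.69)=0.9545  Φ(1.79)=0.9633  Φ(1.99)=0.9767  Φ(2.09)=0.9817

Lower: z₀ + z₁ = -0.060 + (-1.645) = -1.705; 1 − a(z₀+z₁) = 1 − (0.024)(-1.705) = 1.0409; argument = -0.060 + (-1.705)/1.0409 = -1.6980 → -1.70.
α₁ = Φ(-1.70) = 0.0446; rank = round(500 × 0.0446) = 22; θ*₍22₎ = 4.06.
Upper: z₀ + z₂ = 1.585; 1 − a(z₀+z₂) = 0.9620; argument = 1.5877 → 1.59; α₂ = 0.9441; rank = 472; θ*₍472₎ = 4.82.

(4.06, 4.82)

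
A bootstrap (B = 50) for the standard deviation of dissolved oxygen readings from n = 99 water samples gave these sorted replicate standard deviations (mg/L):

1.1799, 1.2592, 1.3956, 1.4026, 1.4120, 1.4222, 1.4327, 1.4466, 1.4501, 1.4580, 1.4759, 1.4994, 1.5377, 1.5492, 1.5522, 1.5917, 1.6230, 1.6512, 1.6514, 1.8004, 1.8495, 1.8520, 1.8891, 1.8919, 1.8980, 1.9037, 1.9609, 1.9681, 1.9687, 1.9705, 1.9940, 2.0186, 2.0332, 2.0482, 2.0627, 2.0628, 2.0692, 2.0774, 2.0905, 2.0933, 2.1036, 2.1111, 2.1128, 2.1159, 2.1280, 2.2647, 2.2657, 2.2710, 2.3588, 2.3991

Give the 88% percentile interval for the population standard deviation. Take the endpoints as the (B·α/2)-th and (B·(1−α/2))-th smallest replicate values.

α = 0.12; lower rank = 50 × 0.060 = 3; upper rank = 50 × 0.940 = 47.
The 3rd smallest replicate is 1.3956; the 47th is 2.2657.

(1.3956, 2.2657)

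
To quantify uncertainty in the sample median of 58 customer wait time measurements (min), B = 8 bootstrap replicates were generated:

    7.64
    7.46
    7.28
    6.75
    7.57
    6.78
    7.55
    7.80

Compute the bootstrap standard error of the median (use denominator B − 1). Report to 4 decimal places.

Bootstrap SE is the standard deviation of the 8 replicate medians.
Mean of replicates: (7.64 + 7.46 + 7.28 + 6.75 + 7.57 + 6.78 + 7.55 + 7.80) / 8 = 58.83000 / 8 = 7.35375
Sum of squared deviations: (+0.28625)² + (+0.10625)² + (−0.07375)² + (−0.60375)² + (+0.21625)² + (−0.57375)² + (+0.19625)² + (+0.44625)² = 1.07679
Variance = 1.07679 / 7 = 0.15383
SE* = √0.15383

SE* = 0.3922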